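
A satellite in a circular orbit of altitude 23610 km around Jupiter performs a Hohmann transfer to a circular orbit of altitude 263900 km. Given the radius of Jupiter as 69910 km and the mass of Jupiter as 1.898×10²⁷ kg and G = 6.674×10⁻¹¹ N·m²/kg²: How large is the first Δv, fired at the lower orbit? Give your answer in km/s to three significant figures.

μ = GM = 6.674×10⁻¹¹ × 1.898×10²⁷ = 1.267×10¹⁷ m³/s².
r₁ = 69910 + 23610 = 93520 km = 9.3520×10⁷ m.
r₂ = 69910 + 263900 = 333810 km = 3.3381×10⁸ m.
Transfer ellipse a_t = (r₁ + r₂)/2 = 2.137×10⁸ m.
At r₁: circular v_c1 = √(μ/r₁) = 36800 m/s; transfer-perijove v_p = √[μ(2/r₁ − 1/a_t)] = 46000 m/s.
Δv₁ = v_p − v_c1 = 9198 m/s.
= 9.198 km/s.

Δv ≈ 9.20 km/s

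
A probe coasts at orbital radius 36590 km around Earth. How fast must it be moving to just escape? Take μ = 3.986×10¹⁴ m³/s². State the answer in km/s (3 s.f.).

r = 36590 km = 3.659×10⁷ m.
Escape speed v_esc = √(2μ/r) = √(2 × 3.986×10¹⁴ / 3.659×10⁷) = √(2.179×10⁷) = 4668 m/s.
= 4.668 km/s.

v_esc ≈ 4.67 km/s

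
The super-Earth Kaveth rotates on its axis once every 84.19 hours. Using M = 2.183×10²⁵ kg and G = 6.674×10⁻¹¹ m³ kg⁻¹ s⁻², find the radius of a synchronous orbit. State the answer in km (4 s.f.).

μ = GM = 6.674×10⁻¹¹ × 2.183×10²⁵ = 1.457×10¹⁵ m³/s².
T = 84.19 hours = 3.031×10⁵ s.
A synchronous orbit has period T, so by Kepler's third law a = (μT²/4π²)^(1/3).
μT²/4π² = 1.457×10¹⁵ × (3.031×10⁵)² / 39.48 = 3.390×10²⁴ m³.
a = 1.502×10⁸ m = 1.5022×10⁵ km.

r_sync ≈ 1.502×10⁵ km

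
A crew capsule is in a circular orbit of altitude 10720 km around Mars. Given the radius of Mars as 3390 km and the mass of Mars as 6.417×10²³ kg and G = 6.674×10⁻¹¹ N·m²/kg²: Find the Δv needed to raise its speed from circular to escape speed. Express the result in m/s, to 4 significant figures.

Δv ≈ 721.6 m/s

μ = GM = 6.674×10⁻¹¹ × 6.417×10²³ = 4.283×10¹³ m³/s².
r = 3390 + 10720 = 14110 km = 1.4110×10⁷ m.
Circular speed v_c = √(μ/r) = 1742 m/s.
Escape speed v_esc = √(2μ/r) = √2 × v_c = 2464 m/s.
Δv = v_esc − v_c = 721.6 m/s.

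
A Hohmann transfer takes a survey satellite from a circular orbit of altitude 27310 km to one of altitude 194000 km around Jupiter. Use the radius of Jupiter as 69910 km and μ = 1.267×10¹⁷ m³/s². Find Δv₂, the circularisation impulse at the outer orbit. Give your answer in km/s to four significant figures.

r₁ = 69910 + 27310 = 97220 km = 9.7220×10⁷ m.
r₂ = 69910 + 194000 = 263910 km = 2.6391×10⁸ m.
Transfer ellipse a_t = (r₁ + r₂)/2 = 1.806×10⁸ m.
At r₁: circular v_c1 = √(μ/r₁) = 36100 m/s; transfer-perijove v_p = √[μ(2/r₁ − 1/a_t)] = 43640 m/s.
At r₂: circular v_c2 = √(μ/r₂) = 21910 m/s; transfer-apojove v_a = √[μ(2/r₂ − 1/a_t)] = 16080 m/s.
Δv₂ = v_c2 − v_a = 5833 m/s.
= 5.833 km/s.

Δv ≈ 5.833 km/s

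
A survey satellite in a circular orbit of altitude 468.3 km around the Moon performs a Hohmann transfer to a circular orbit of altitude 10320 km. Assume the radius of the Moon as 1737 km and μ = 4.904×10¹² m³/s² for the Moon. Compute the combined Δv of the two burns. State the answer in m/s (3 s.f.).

Δv_total ≈ 731 m/s

r₁ = 1737 + 468.3 = 2205.3 km = 2.2053×10⁶ m.
r₂ = 1737 + 10320 = 12057 km = 1.2057×10⁷ m.
Transfer ellipse a_t = (r₁ + r₂)/2 = 7.131×10⁶ m.
At r₁: circular v_c1 = √(μ/r₁) = 1491 m/s; transfer-perilune v_p = √[μ(2/r₁ − 1/a_t)] = 1939 m/s.
Δv₁ = v_p − v_c1 = 447.8 m/s.
At r₂: circular v_c2 = √(μ/r₂) = 637.8 m/s; transfer-apolune v_a = √[μ(2/r₂ − 1/a_t)] = 354.7 m/s.
Δv₂ = v_c2 − v_a = 283.1 m/s.
Total Δv = Δv₁ + Δv₂ = 730.9 m/s.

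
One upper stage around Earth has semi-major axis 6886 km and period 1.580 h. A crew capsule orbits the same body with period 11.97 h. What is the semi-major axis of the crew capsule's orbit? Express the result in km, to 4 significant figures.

a₂ ≈ 26560 km

Kepler's third law: a³ ∝ T², so a₂ = a₁ (T₂/T₁)^(2/3).
T₂/T₁ = 7.576, (T₂/T₁)^(2/3) = 3.857.
a₂ = 6886 × 3.857 = 26560 km.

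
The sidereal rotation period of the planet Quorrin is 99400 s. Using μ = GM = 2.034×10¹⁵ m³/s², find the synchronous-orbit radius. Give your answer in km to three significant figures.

r_sync ≈ 79800 km

A synchronous orbit has period T, so by Kepler's third law a = (μT²/4π²)^(1/3).
μT²/4π² = 2.034×10¹⁵ × (9.940×10⁴)² / 39.48 = 5.091×10²³ m³.
a = 7.985×10⁷ m = 79846 km.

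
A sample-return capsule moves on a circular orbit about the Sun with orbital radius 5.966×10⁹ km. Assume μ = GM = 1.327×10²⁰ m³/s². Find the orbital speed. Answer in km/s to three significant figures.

v ≈ 4.72 km/s

r = 5.966×10⁹ km = 5.966×10¹² m.
For a circular orbit v = √(μ/r) = √(1.327×10²⁰ / 5.966×10¹²) = √(2.224×10⁷) = 4716 m/s.
That is 4.716 km/s.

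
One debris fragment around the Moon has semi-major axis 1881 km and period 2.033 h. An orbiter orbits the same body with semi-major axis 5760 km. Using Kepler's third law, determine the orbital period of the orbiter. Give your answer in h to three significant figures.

Kepler's third law: T² ∝ a³, so T₂ = T₁ (a₂/a₁)^(3/2).
a₂/a₁ = 3.062, (a₂/a₁)^(3/2) = 5.359.
T₂ = 2.033 × 5.359 = 10.89 h.

T₂ ≈ 10.9 h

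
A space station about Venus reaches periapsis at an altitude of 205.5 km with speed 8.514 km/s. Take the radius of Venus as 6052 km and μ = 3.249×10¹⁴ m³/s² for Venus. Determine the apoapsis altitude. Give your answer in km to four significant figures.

r_p = 6052 + 205.5 = 6257.5 km = 6.258×10⁶ m.
Specific energy ε = v²/2 − μ/r = -1.568×10⁷ J/kg, so a = −μ/(2ε) = 1.036×10⁷ m.
The apsides satisfy r_p + r_a = 2a, so the apoapsis radius is 2a − r_p = 1.447×10⁷ m = 14466 km.
Apoapsis altitude = 14466 − 6052 = 8414.3 km.

apoapsis altitude ≈ 8414 km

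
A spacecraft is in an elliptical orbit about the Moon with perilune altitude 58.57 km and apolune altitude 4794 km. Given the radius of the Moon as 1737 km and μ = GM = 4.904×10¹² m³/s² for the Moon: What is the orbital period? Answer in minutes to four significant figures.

r_p = 1737 + 58.57 = 1795.6 km = 1.7956×10⁶ m.
r_a = 1737 + 4794 = 6531.0 km = 6.5310×10⁶ m.
Semi-major axis a = (r_p + r_a)/2 = (1795.6 + 6531.0)/2 = 4163.3 km = 4.163×10⁶ m.
By Kepler's third law T = 2π√(a³/μ) = 2π × 3.836×10³ = 2.410×10⁴ s.
= 401.7 minutes.

T ≈ 401.7 minutes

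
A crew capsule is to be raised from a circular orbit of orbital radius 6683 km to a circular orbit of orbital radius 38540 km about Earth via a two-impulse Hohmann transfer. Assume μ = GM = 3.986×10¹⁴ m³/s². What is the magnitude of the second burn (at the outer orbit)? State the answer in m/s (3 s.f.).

Δv ≈ 1470 m/s

r₁ = 6683 km = 6.683×10⁶ m.
r₂ = 38540 km = 3.854×10⁷ m.
Transfer ellipse a_t = (r₁ + r₂)/2 = 2.261×10⁷ m.
At r₁: circular v_c1 = √(μ/r₁) = 7723 m/s; transfer-perigee v_p = √[μ(2/r₁ − 1/a_t)] = 10080 m/s.
At r₂: circular v_c2 = √(μ/r₂) = 3216 m/s; transfer-apogee v_a = √[μ(2/r₂ − 1/a_t)] = 1748 m/s.
Δv₂ = v_c2 − v_a = 1468 m/s.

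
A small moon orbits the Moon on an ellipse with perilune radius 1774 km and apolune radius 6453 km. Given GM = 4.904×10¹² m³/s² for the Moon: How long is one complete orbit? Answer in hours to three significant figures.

T ≈ 6.58 hours

Semi-major axis a = (r_p + r_a)/2 = (1774.0 + 6453.0)/2 = 4113.5 km = 4.114×10⁶ m.
By Kepler's third law T = 2π√(a³/μ) = 2π × 3.767×10³ = 2.367×10⁴ s.
= 6.575 hours.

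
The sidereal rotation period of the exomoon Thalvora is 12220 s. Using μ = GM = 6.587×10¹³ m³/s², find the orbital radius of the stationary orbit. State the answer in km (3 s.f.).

r_sync ≈ 6290 km

A synchronous orbit has period T, so by Kepler's third law a = (μT²/4π²)^(1/3).
μT²/4π² = 6.587×10¹³ × (1.222×10⁴)² / 39.48 = 2.492×10²⁰ m³.
a = 6.293×10⁶ m = 6292.5 km.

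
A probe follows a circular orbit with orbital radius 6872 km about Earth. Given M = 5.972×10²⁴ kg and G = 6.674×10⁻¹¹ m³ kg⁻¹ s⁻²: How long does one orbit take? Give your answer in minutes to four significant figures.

T ≈ 94.49 minutes

μ = GM = 6.674×10⁻¹¹ × 5.972×10²⁴ = 3.986×10¹⁴ m³/s².
r = 6872 km = 6.872×10⁶ m.
Kepler's third law: T = 2π√(r³/μ) = 2π√((6.872×10⁶)³ / 3.986×10¹⁴).
r³/μ = 8.142×10⁵ s², so T = 2π × 9.023×10² = 5.670×10³ s.
Converting: 5.670×10³ s ÷ 60.00 = 94.49 minutes.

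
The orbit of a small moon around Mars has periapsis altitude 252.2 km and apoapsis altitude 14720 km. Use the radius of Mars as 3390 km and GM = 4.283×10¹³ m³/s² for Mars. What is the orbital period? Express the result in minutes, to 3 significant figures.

T ≈ 574 minutes

r_p = 3390 + 252.2 = 3642.2 km = 3.6422×10⁶ m.
r_a = 3390 + 14720 = 18110 km = 1.8110×10⁷ m.
Semi-major axis a = (r_p + r_a)/2 = (3642.2 + 18110)/2 = 10876 km = 1.088×10⁷ m.
By Kepler's third law T = 2π√(a³/μ) = 2π × 5.481×10³ = 3.444×10⁴ s.
= 573.9 minutes.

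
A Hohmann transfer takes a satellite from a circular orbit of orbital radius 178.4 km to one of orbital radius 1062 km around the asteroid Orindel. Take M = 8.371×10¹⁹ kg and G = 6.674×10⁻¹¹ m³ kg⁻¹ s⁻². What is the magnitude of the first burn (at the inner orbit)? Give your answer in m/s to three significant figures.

μ = GM = 6.674×10⁻¹¹ × 8.371×10¹⁹ = 5.587×10⁹ m³/s².
r₁ = 178.4 km = 1.784×10⁵ m.
r₂ = 1062 km = 1.062×10⁶ m.
Transfer ellipse a_t = (r₁ + r₂)/2 = 6.202×10⁵ m.
At r₁: circular v_c1 = √(μ/r₁) = 177.0 m/s; transfer-periapsis v_p = √[μ(2/r₁ − 1/a_t)] = 231.6 m/s.
Δv₁ = v_p − v_c1 = 54.61 m/s.

Δv ≈ 54.6 m/s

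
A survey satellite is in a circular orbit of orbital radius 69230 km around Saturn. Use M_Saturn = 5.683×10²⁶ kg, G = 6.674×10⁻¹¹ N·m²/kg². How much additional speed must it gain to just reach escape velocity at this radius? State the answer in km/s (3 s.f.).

μ = GM = 6.674×10⁻¹¹ × 5.683×10²⁶ = 3.793×10¹⁶ m³/s².
r = 69230 km = 6.923×10⁷ m.
Circular speed v_c = √(μ/r) = 23410 m/s.
Escape speed v_esc = √(2μ/r) = √2 × v_c = 33100 m/s.
Δv = v_esc − v_c = 9695 m/s = 9.695 km/s.

Δv ≈ 9.70 km/s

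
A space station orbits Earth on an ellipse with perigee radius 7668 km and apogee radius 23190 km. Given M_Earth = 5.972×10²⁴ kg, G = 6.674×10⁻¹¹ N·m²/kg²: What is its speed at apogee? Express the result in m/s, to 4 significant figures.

μ = GM = 6.674×10⁻¹¹ × 5.972×10²⁴ = 3.986×10¹⁴ m³/s².
Semi-major axis a = (r_p + r_a)/2 = 15429 km = 1.543×10⁷ m.
Vis-viva: v² = μ(2/r − 1/a) = 3.986×10¹⁴ × (8.624×10⁻⁸ − 6.481×10⁻⁸) = 8.542×10⁶ m²/s².
v = 2923 m/s.

v ≈ 2923 m/s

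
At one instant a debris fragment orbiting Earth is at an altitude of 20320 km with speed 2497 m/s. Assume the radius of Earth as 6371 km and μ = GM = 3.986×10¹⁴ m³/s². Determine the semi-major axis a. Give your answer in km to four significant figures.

a ≈ 16870 km

r = 6371 + 20320 = 26691 km = 2.669×10⁷ m.
Specific orbital energy ε = v²/2 − μ/r = (2497)²/2 − 3.986×10¹⁴/2.669×10⁷ = -1.182×10⁷ J/kg.
Since ε = −μ/(2a), a = −μ/(2ε) = 1.687×10⁷ m = 16866 km.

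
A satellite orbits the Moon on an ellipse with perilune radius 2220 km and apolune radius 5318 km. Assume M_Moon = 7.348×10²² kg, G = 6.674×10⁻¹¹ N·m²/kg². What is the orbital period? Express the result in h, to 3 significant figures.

T ≈ 5.77 h

μ = GM = 6.674×10⁻¹¹ × 7.348×10²² = 4.904×10¹² m³/s².
Semi-major axis a = (r_p + r_a)/2 = (2220.0 + 5318.0)/2 = 3769.0 km = 3.769×10⁶ m.
By Kepler's third law T = 2π√(a³/μ) = 2π × 3.304×10³ = 2.076×10⁴ s.
= 5.767 h.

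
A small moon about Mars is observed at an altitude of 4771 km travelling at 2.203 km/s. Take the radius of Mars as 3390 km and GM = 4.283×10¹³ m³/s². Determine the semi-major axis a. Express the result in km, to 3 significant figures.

a ≈ 7590 km

r = 3390 + 4771 = 8161.0 km = 8.161×10⁶ m.
Vis-viva rearranged: 1/a = 2/r − v²/μ = 2.451×10⁻⁷ − 1.133×10⁻⁷ = 1.318×10⁻⁷ m⁻¹.
a = 7.590×10⁶ m = 7589.9 km.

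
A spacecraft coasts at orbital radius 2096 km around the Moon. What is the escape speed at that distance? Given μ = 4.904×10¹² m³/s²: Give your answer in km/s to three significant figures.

r = 2096 km = 2.096×10⁶ m.
Escape speed v_esc = √(2μ/r) = √(2 × 4.904×10¹² / 2.096×10⁶) = √(4.679×10⁶) = 2163 m/s.
= 2.163 km/s.

v_esc ≈ 2.16 km/s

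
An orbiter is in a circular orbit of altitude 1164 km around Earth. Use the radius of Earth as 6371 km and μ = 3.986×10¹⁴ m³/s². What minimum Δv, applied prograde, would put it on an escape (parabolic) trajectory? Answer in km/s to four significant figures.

Δv ≈ 3.013 km/s

r = 6371 + 1164 = 7535.0 km = 7.5350×10⁶ m.
Circular speed v_c = √(μ/r) = 7273 m/s.
Escape speed v_esc = √(2μ/r) = √2 × v_c = 10290 m/s.
Δv = v_esc − v_c = 3013 m/s = 3.013 km/s.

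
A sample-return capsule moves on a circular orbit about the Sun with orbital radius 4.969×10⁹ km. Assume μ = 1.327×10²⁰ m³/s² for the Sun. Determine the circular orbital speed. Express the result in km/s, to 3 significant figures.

r = 4.969×10⁹ km = 4.969×10¹² m.
For a circular orbit v = √(μ/r) = √(1.327×10²⁰ / 4.969×10¹²) = √(2.671×10⁷) = 5168 m/s.
That is 5.168 km/s.

v ≈ 5.17 km/s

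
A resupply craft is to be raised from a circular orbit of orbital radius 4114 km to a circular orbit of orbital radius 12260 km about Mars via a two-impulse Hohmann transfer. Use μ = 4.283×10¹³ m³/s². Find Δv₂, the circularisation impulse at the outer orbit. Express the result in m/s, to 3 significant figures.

r₁ = 4114 km = 4.114×10⁶ m.
r₂ = 12260 km = 1.226×10⁷ m.
Transfer ellipse a_t = (r₁ + r₂)/2 = 8.187×10⁶ m.
At r₁: circular v_c1 = √(μ/r₁) = 3227 m/s; transfer-periapsis v_p = √[μ(2/r₁ − 1/a_t)] = 3948 m/s.
At r₂: circular v_c2 = √(μ/r₂) = 1869 m/s; transfer-apoapsis v_a = √[μ(2/r₂ − 1/a_t)] = 1325 m/s.
Δv₂ = v_c2 − v_a = 544.1 m/s.

Δv ≈ 544 m/s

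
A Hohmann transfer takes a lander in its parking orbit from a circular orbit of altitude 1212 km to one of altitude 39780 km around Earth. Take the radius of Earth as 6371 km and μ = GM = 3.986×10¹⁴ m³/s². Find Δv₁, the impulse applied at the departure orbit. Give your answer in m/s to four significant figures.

Δv ≈ 2252 m/s

r₁ = 6371 + 1212 = 7583.0 km = 7.5830×10⁶ m.
r₂ = 6371 + 39780 = 46151 km = 4.6151×10⁷ m.
Transfer ellipse a_t = (r₁ + r₂)/2 = 2.687×10⁷ m.
At r₁: circular v_c1 = √(μ/r₁) = 7250 m/s; transfer-perigee v_p = √[μ(2/r₁ − 1/a_t)] = 9502 m/s.
Δv₁ = v_p − v_c1 = 2252 m/s.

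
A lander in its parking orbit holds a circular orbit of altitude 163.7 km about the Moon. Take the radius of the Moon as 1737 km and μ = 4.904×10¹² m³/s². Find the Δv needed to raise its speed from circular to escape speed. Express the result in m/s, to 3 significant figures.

Δv ≈ 665 m/s

r = 1737 + 163.7 = 1900.7 km = 1.9007×10⁶ m.
Circular speed v_c = √(μ/r) = 1606 m/s.
Escape speed v_esc = √(2μ/r) = √2 × v_c = 2272 m/s.
Δv = v_esc − v_c = 665.3 m/s.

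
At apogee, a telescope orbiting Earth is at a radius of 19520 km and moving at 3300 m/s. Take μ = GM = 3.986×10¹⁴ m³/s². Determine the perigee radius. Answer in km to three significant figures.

r_a = 1.952×10⁷ m.
Specific energy ε = v²/2 − μ/r = -1.498×10⁷ J/kg, so a = −μ/(2ε) = 1.331×10⁷ m.
The apsides satisfy r_p + r_a = 2a, so the perigee radius is 2a − r_a = 7.098×10⁶ m = 7097.6 km.

perigee radius ≈ 7100 km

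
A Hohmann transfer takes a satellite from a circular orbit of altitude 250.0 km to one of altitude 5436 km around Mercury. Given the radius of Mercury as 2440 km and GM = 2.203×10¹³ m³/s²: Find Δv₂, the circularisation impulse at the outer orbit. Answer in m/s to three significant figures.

Δv ≈ 479 m/s

r₁ = 2440 + 250.0 = 2690.0 km = 2.6900×10⁶ m.
r₂ = 2440 + 5436 = 7876.0 km = 7.8760×10⁶ m.
Transfer ellipse a_t = (r₁ + r₂)/2 = 5.283×10⁶ m.
At r₁: circular v_c1 = √(μ/r₁) = 2862 m/s; transfer-periherm v_p = √[μ(2/r₁ − 1/a_t)] = 3494 m/s.
At r₂: circular v_c2 = √(μ/r₂) = 1672 m/s; transfer-apoherm v_a = √[μ(2/r₂ − 1/a_t)] = 1193 m/s.
Δv₂ = v_c2 − v_a = 479.0 m/s.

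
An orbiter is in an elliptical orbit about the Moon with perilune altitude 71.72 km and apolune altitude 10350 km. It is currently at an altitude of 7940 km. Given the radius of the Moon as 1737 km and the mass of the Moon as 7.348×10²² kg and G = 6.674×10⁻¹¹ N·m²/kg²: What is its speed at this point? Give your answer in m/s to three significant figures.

μ = GM = 6.674×10⁻¹¹ × 7.348×10²² = 4.904×10¹² m³/s².
r_p = 1737 + 71.72 = 1808.7 km = 1.8087×10⁶ m.
r_a = 1737 + 10350 = 12087 km = 1.2087×10⁷ m.
r = 1737 + 7940 = 9677.0 km = 9.677×10⁶ m.
Semi-major axis a = (r_p + r_a)/2 = 6947.9 km = 6.948×10⁶ m.
Vis-viva: v² = μ(2/r − 1/a) = 4.904×10¹² × (2.067×10⁻⁷ − 1.439×10⁻⁷) = 3.077×10⁵ m²/s².
v = 554.7 m/s.

v ≈ 555 m/s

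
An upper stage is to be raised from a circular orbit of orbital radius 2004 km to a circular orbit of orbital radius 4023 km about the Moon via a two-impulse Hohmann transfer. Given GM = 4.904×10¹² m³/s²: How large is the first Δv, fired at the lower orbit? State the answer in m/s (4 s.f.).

Δv ≈ 243.1 m/s

r₁ = 2004 km = 2.004×10⁶ m.
r₂ = 4023 km = 4.023×10⁶ m.
Transfer ellipse a_t = (r₁ + r₂)/2 = 3.014×10⁶ m.
At r₁: circular v_c1 = √(μ/r₁) = 1564 m/s; transfer-perilune v_p = √[μ(2/r₁ − 1/a_t)] = 1807 m/s.
Δv₁ = v_p − v_c1 = 243.1 m/s.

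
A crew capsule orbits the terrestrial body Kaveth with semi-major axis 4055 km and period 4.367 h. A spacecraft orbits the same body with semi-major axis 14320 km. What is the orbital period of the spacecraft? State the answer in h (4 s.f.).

T₂ ≈ 28.98 h

Kepler's third law: T² ∝ a³, so T₂ = T₁ (a₂/a₁)^(3/2).
a₂/a₁ = 3.531, (a₂/a₁)^(3/2) = 6.636.
T₂ = 4.367 × 6.636 = 28.98 h.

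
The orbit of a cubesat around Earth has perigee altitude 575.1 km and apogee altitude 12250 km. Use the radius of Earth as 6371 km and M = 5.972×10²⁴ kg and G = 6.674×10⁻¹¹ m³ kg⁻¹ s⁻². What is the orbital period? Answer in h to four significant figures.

μ = GM = 6.674×10⁻¹¹ × 5.972×10²⁴ = 3.986×10¹⁴ m³/s².
r_p = 6371 + 575.1 = 6946.1 km = 6.9461×10⁶ m.
r_a = 6371 + 12250 = 18621 km = 1.8621×10⁷ m.
Semi-major axis a = (r_p + r_a)/2 = (6946.1 + 18621)/2 = 12784 km = 1.278×10⁷ m.
By Kepler's third law T = 2π√(a³/μ) = 2π × 2.289×10³ = 1.438×10⁴ s.
= 3.996 h.

T ≈ 3.996 h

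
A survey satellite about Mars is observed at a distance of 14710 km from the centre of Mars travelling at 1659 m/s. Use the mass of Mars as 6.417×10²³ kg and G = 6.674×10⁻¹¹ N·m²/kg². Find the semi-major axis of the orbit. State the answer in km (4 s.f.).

μ = GM = 6.674×10⁻¹¹ × 6.417×10²³ = 4.283×10¹³ m³/s².
r = 1.471×10⁷ m.
Vis-viva rearranged: 1/a = 2/r − v²/μ = 1.360×10⁻⁷ − 6.427×10⁻⁸ = 7.170×10⁻⁸ m⁻¹.
a = 1.395×10⁷ m = 13948 km.

a ≈ 13950 km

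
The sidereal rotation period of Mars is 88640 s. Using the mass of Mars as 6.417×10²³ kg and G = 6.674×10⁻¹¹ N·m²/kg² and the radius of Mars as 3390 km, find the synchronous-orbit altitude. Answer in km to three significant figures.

μ = GM = 6.674×10⁻¹¹ × 6.417×10²³ = 4.283×10¹³ m³/s².
A synchronous orbit has period T, so by Kepler's third law a = (μT²/4π²)^(1/3).
μT²/4π² = 4.283×10¹³ × (8.864×10⁴)² / 39.48 = 8.524×10²¹ m³.
a = 2.043×10⁷ m = 20427 km.
Altitude h = a − R = 20427 − 3390 = 17037 km.

h_sync ≈ 17000 km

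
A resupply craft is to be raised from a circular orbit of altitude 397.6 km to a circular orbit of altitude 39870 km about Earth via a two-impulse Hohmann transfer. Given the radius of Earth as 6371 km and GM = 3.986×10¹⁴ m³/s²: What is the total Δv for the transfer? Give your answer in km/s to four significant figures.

Δv_total ≈ 3.914 km/s

r₁ = 6371 + 397.6 = 6768.6 km = 6.7686×10⁶ m.
r₂ = 6371 + 39870 = 46241 km = 4.6241×10⁷ m.
Transfer ellipse a_t = (r₁ + r₂)/2 = 2.650×10⁷ m.
At r₁: circular v_c1 = √(μ/r₁) = 7674 m/s; transfer-perigee v_p = √[μ(2/r₁ − 1/a_t)] = 10140 m/s.
Δv₁ = v_p − v_c1 = 2462 m/s.
At r₂: circular v_c2 = √(μ/r₂) = 2936 m/s; transfer-apogee v_a = √[μ(2/r₂ − 1/a_t)] = 1484 m/s.
Δv₂ = v_c2 − v_a = 1452 m/s.
Total Δv = Δv₁ + Δv₂ = 3914 m/s = 3.914 km/s.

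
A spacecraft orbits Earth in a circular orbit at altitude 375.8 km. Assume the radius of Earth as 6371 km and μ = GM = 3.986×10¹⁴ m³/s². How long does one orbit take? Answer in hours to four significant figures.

r = 6371 + 375.8 = 6746.8 km = 6.7468×10⁶ m.
Kepler's third law: T = 2π√(r³/μ) = 2π√((6.747×10⁶)³ / 3.986×10¹⁴).
r³/μ = 7.705×10⁵ s², so T = 2π × 8.778×10² = 5.515×10³ s.
Converting: 5.515×10³ s ÷ 3600 = 1.532 hours.

T ≈ 1.532 hours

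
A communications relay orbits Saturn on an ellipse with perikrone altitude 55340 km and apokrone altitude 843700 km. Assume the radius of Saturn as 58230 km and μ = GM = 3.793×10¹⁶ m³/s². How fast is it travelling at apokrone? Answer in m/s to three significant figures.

v ≈ 3070 m/s

r_p = 58230 + 55340 = 113570 km = 1.1357×10⁸ m.
r_a = 58230 + 843700 = 901930 km = 9.0193×10⁸ m.
Semi-major axis a = (r_p + r_a)/2 = 5.0775×10⁵ km = 5.078×10⁸ m.
Vis-viva: v² = μ(2/r − 1/a) = 3.793×10¹⁶ × (2.217×10⁻⁹ − 1.969×10⁻⁹) = 9.406×10⁶ m²/s².
v = 3067 m/s.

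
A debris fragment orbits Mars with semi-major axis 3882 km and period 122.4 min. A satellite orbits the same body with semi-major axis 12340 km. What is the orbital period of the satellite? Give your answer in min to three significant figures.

T₂ ≈ 694 min

Kepler's third law: T² ∝ a³, so T₂ = T₁ (a₂/a₁)^(3/2).
a₂/a₁ = 3.179, (a₂/a₁)^(3/2) = 5.667.
T₂ = 122.4 × 5.667 = 693.7 min.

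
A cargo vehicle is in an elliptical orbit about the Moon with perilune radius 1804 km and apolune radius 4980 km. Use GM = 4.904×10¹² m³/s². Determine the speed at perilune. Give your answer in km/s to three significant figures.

Semi-major axis a = (r_p + r_a)/2 = 3392.0 km = 3.392×10⁶ m.
Vis-viva: v² = μ(2/r − 1/a) = 4.904×10¹² × (1.109×10⁻⁶ − 2.948×10⁻⁷) = 3.991×10⁶ m²/s².
v = 1998 m/s = 1.998 km/s.

v ≈ 2.00 km/s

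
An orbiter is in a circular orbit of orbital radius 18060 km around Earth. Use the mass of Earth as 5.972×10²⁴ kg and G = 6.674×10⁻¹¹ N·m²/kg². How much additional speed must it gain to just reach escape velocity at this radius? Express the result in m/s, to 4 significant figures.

Δv ≈ 1946 m/s

μ = GM = 6.674×10⁻¹¹ × 5.972×10²⁴ = 3.986×10¹⁴ m³/s².
r = 18060 km = 1.806×10⁷ m.
Circular speed v_c = √(μ/r) = 4698 m/s.
Escape speed v_esc = √(2μ/r) = √2 × v_c = 6644 m/s.
Δv = v_esc − v_c = 1946 m/s.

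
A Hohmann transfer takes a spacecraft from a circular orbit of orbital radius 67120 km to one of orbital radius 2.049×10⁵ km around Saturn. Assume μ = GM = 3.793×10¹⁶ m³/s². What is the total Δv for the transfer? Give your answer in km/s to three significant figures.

Δv_total ≈ 9.45 km/s

r₁ = 67120 km = 6.712×10⁷ m.
r₂ = 2.049×10⁵ km = 2.049×10⁸ m.
Transfer ellipse a_t = (r₁ + r₂)/2 = 1.360×10⁸ m.
At r₁: circular v_c1 = √(μ/r₁) = 23770 m/s; transfer-perikrone v_p = √[μ(2/r₁ − 1/a_t)] = 29180 m/s.
Δv₁ = v_p − v_c1 = 5406 m/s.
At r₂: circular v_c2 = √(μ/r₂) = 13610 m/s; transfer-apokrone v_a = √[μ(2/r₂ − 1/a_t)] = 9558 m/s.
Δv₂ = v_c2 − v_a = 4048 m/s.
Total Δv = Δv₁ + Δv₂ = 9454 m/s = 9.454 km/s.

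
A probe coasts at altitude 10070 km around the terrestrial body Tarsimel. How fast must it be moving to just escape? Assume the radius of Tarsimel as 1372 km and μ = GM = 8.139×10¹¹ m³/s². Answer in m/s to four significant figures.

r = 1372 + 10070 = 11442 km = 1.1442×10⁷ m.
Escape speed v_esc = √(2μ/r) = √(2 × 8.139×10¹¹ / 1.144×10⁷) = √(1.423×10⁵) = 377.2 m/s.

v_esc ≈ 377.2 m/s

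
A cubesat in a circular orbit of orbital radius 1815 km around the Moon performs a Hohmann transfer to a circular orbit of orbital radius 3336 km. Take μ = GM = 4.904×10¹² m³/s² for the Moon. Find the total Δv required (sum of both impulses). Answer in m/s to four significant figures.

r₁ = 1815 km = 1.815×10⁶ m.
r₂ = 3336 km = 3.336×10⁶ m.
Transfer ellipse a_t = (r₁ + r₂)/2 = 2.576×10⁶ m.
At r₁: circular v_c1 = √(μ/r₁) = 1644 m/s; transfer-perilune v_p = √[μ(2/r₁ − 1/a_t)] = 1871 m/s.
Δv₁ = v_p − v_c1 = 227.0 m/s.
At r₂: circular v_c2 = √(μ/r₂) = 1212 m/s; transfer-apolune v_a = √[μ(2/r₂ − 1/a_t)] = 1018 m/s.
Δv₂ = v_c2 − v_a = 194.6 m/s.
Total Δv = Δv₁ + Δv₂ = 421.6 m/s.

Δv_total ≈ 421.6 m/s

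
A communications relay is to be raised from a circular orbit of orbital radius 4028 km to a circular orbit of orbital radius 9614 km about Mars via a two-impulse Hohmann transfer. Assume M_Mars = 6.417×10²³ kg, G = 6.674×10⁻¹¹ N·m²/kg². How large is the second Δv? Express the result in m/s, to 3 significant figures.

Δv ≈ 489 m/s

μ = GM = 6.674×10⁻¹¹ × 6.417×10²³ = 4.283×10¹³ m³/s².
r₁ = 4028 km = 4.028×10⁶ m.
r₂ = 9614 km = 9.614×10⁶ m.
Transfer ellipse a_t = (r₁ + r₂)/2 = 6.821×10⁶ m.
At r₁: circular v_c1 = √(μ/r₁) = 3261 m/s; transfer-periapsis v_p = √[μ(2/r₁ − 1/a_t)] = 3871 m/s.
At r₂: circular v_c2 = √(μ/r₂) = 2111 m/s; transfer-apoapsis v_a = √[μ(2/r₂ − 1/a_t)] = 1622 m/s.
Δv₂ = v_c2 − v_a = 488.7 m/s.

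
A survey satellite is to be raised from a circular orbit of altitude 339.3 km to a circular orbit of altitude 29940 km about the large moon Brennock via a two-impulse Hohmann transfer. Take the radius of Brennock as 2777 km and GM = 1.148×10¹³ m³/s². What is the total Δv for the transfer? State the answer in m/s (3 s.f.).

Δv_total ≈ 1020 m/s

r₁ = 2777 + 339.3 = 3116.3 km = 3.1163×10⁶ m.
r₂ = 2777 + 29940 = 32717 km = 3.2717×10⁷ m.
Transfer ellipse a_t = (r₁ + r₂)/2 = 1.792×10⁷ m.
At r₁: circular v_c1 = √(μ/r₁) = 1919 m/s; transfer-periapsis v_p = √[μ(2/r₁ − 1/a_t)] = 2594 m/s.
Δv₁ = v_p − v_c1 = 674.3 m/s.
At r₂: circular v_c2 = √(μ/r₂) = 592.4 m/s; transfer-apoapsis v_a = √[μ(2/r₂ − 1/a_t)] = 247.0 m/s.
Δv₂ = v_c2 − v_a = 345.3 m/s.
Total Δv = Δv₁ + Δv₂ = 1020 m/s.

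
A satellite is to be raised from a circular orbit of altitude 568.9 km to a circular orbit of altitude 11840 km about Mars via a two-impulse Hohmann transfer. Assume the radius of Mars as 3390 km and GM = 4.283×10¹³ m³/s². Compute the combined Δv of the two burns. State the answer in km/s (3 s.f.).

Δv_total ≈ 1.45 km/s

r₁ = 3390 + 568.9 = 3958.9 km = 3.9589×10⁶ m.
r₂ = 3390 + 11840 = 15230 km = 1.5230×10⁷ m.
Transfer ellipse a_t = (r₁ + r₂)/2 = 9.594×10⁶ m.
At r₁: circular v_c1 = √(μ/r₁) = 3289 m/s; transfer-periapsis v_p = √[μ(2/r₁ − 1/a_t)] = 4144 m/s.
Δv₁ = v_p − v_c1 = 854.9 m/s.
At r₂: circular v_c2 = √(μ/r₂) = 1677 m/s; transfer-apoapsis v_a = √[μ(2/r₂ − 1/a_t)] = 1077 m/s.
Δv₂ = v_c2 − v_a = 599.8 m/s.
Total Δv = Δv₁ + Δv₂ = 1455 m/s = 1.455 km/s.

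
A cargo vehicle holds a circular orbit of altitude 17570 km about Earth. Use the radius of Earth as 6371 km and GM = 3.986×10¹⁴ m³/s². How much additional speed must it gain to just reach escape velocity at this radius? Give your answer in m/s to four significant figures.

Δv ≈ 1690 m/s

r = 6371 + 17570 = 23941 km = 2.3941×10⁷ m.
Circular speed v_c = √(μ/r) = 4080 m/s.
Escape speed v_esc = √(2μ/r) = √2 × v_c = 5770 m/s.
Δv = v_esc − v_c = 1690 m/s.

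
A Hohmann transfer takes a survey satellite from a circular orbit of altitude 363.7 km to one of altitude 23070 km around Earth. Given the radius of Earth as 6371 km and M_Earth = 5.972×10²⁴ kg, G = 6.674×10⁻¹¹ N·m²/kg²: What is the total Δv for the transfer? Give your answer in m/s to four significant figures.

μ = GM = 6.674×10⁻¹¹ × 5.972×10²⁴ = 3.986×10¹⁴ m³/s².
r₁ = 6371 + 363.7 = 6734.7 km = 6.7347×10⁶ m.
r₂ = 6371 + 23070 = 29441 km = 2.9441×10⁷ m.
Transfer ellipse a_t = (r₁ + r₂)/2 = 1.809×10⁷ m.
At r₁: circular v_c1 = √(μ/r₁) = 7693 m/s; transfer-perigee v_p = √[μ(2/r₁ − 1/a_t)] = 9815 m/s.
Δv₁ = v_p − v_c1 = 2122 m/s.
At r₂: circular v_c2 = √(μ/r₂) = 3679 m/s; transfer-apogee v_a = √[μ(2/r₂ − 1/a_t)] = 2245 m/s.
Δv₂ = v_c2 − v_a = 1434 m/s.
Total Δv = Δv₁ + Δv₂ = 3556 m/s.

Δv_total ≈ 3556 m/s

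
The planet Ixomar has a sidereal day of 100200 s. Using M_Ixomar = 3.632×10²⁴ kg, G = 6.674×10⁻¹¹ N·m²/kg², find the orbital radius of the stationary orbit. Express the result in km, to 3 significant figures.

μ = GM = 6.674×10⁻¹¹ × 3.632×10²⁴ = 2.424×10¹⁴ m³/s².
A synchronous orbit has period T, so by Kepler's third law a = (μT²/4π²)^(1/3).
μT²/4π² = 2.424×10¹⁴ × (1.002×10⁵)² / 39.48 = 6.165×10²² m³.
a = 3.950×10⁷ m = 39504 km.

r_sync ≈ 39500 km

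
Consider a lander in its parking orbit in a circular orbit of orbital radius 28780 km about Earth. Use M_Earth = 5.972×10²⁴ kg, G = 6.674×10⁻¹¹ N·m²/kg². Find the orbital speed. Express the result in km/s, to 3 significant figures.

v ≈ 3.72 km/s

μ = GM = 6.674×10⁻¹¹ × 5.972×10²⁴ = 3.986×10¹⁴ m³/s².
r = 28780 km = 2.878×10⁷ m.
For a circular orbit v = √(μ/r) = √(3.986×10¹⁴ / 2.878×10⁷) = √(1.385×10⁷) = 3721 m/s.
That is 3.721 km/s.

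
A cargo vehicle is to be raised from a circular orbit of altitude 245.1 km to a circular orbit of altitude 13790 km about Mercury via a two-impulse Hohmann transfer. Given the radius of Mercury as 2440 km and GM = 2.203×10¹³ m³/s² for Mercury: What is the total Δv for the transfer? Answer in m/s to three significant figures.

r₁ = 2440 + 245.1 = 2685.1 km = 2.6851×10⁶ m.
r₂ = 2440 + 13790 = 16230 km = 1.6230×10⁷ m.
Transfer ellipse a_t = (r₁ + r₂)/2 = 9.458×10⁶ m.
At r₁: circular v_c1 = √(μ/r₁) = 2864 m/s; transfer-periherm v_p = √[μ(2/r₁ − 1/a_t)] = 3752 m/s.
Δv₁ = v_p − v_c1 = 887.9 m/s.
At r₂: circular v_c2 = √(μ/r₂) = 1165 m/s; transfer-apoherm v_a = √[μ(2/r₂ − 1/a_t)] = 620.8 m/s.
Δv₂ = v_c2 − v_a = 544.3 m/s.
Total Δv = Δv₁ + Δv₂ = 1432 m/s.

Δv_total ≈ 1430 m/s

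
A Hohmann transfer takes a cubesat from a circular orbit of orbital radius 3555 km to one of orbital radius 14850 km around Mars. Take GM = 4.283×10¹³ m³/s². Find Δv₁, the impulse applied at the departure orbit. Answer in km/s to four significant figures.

Δv ≈ 0.9383 km/s

r₁ = 3555 km = 3.555×10⁶ m.
r₂ = 14850 km = 1.485×10⁷ m.
Transfer ellipse a_t = (r₁ + r₂)/2 = 9.202×10⁶ m.
At r₁: circular v_c1 = √(μ/r₁) = 3471 m/s; transfer-periapsis v_p = √[μ(2/r₁ − 1/a_t)] = 4409 m/s.
Δv₁ = v_p − v_c1 = 938.3 m/s.
= 0.9383 km/s.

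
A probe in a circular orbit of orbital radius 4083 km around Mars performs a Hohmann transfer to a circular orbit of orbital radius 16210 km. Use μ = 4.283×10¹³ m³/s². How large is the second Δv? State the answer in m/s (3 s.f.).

Δv ≈ 594 m/s

r₁ = 4083 km = 4.083×10⁶ m.
r₂ = 16210 km = 1.621×10⁷ m.
Transfer ellipse a_t = (r₁ + r₂)/2 = 1.015×10⁷ m.
At r₁: circular v_c1 = √(μ/r₁) = 3239 m/s; transfer-periapsis v_p = √[μ(2/r₁ − 1/a_t)] = 4094 m/s.
At r₂: circular v_c2 = √(μ/r₂) = 1625 m/s; transfer-apoapsis v_a = √[μ(2/r₂ − 1/a_t)] = 1031 m/s.
Δv₂ = v_c2 − v_a = 594.4 m/s.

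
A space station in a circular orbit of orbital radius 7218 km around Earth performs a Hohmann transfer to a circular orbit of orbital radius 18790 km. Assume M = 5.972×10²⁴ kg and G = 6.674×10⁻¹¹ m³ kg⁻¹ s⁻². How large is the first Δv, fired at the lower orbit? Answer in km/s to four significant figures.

Δv ≈ 1.501 km/s

μ = GM = 6.674×10⁻¹¹ × 5.972×10²⁴ = 3.986×10¹⁴ m³/s².
r₁ = 7218 km = 7.218×10⁶ m.
r₂ = 18790 km = 1.879×10⁷ m.
Transfer ellipse a_t = (r₁ + r₂)/2 = 1.300×10⁷ m.
At r₁: circular v_c1 = √(μ/r₁) = 7431 m/s; transfer-perigee v_p = √[μ(2/r₁ − 1/a_t)] = 8932 m/s.
Δv₁ = v_p − v_c1 = 1501 m/s.
= 1.501 km/s.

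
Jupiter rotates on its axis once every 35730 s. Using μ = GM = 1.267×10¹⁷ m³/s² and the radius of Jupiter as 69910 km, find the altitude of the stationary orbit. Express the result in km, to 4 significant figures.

A synchronous orbit has period T, so by Kepler's third law a = (μT²/4π²)^(1/3).
μT²/4π² = 1.267×10¹⁷ × (3.573×10⁴)² / 39.48 = 4.097×10²⁴ m³.
a = 1.600×10⁸ m = 1.6002×10⁵ km.
Altitude h = a − R = 1.6002×10⁵ − 69910 = 90105 km.

h_sync ≈ 90110 km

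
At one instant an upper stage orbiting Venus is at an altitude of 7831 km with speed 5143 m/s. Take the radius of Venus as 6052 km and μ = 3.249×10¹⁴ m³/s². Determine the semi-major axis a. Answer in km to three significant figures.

a ≈ 16000 km

r = 6052 + 7831 = 13883 km = 1.388×10⁷ m.
Vis-viva rearranged: 1/a = 2/r − v²/μ = 1.441×10⁻⁷ − 8.141×10⁻⁸ = 6.265×10⁻⁸ m⁻¹.
a = 1.596×10⁷ m = 15962 km.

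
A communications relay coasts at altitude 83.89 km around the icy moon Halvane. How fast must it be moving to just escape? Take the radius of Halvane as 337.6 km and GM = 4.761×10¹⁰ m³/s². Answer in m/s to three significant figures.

r = 337.6 + 83.89 = 421.49 km = 4.2149×10⁵ m.
Escape speed v_esc = √(2μ/r) = √(2 × 4.761×10¹⁰ / 4.215×10⁵) = √(2.259×10⁵) = 475.3 m/s.

v_esc ≈ 475 m/s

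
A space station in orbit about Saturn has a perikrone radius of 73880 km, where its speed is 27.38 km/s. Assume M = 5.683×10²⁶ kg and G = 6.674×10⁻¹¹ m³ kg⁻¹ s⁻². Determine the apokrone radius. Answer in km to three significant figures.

apokrone radius ≈ 2.00×10⁵ km

μ = GM = 6.674×10⁻¹¹ × 5.683×10²⁶ = 3.793×10¹⁶ m³/s².
r_p = 7.388×10⁷ m.
Specific energy ε = v²/2 − μ/r = -1.385×10⁸ J/kg, so a = −μ/(2ε) = 1.369×10⁸ m.
The apsides satisfy r_p + r_a = 2a, so the apokrone radius is 2a − r_p = 1.999×10⁸ m = 1.9988×10⁵ km.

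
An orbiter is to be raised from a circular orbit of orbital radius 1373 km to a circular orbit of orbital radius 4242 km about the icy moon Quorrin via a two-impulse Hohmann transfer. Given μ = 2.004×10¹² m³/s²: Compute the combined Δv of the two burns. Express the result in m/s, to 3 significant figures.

r₁ = 1373 km = 1.373×10⁶ m.
r₂ = 4242 km = 4.242×10⁶ m.
Transfer ellipse a_t = (r₁ + r₂)/2 = 2.808×10⁶ m.
At r₁: circular v_c1 = √(μ/r₁) = 1208 m/s; transfer-periapsis v_p = √[μ(2/r₁ − 1/a_t)] = 1485 m/s.
Δv₁ = v_p − v_c1 = 276.9 m/s.
At r₂: circular v_c2 = √(μ/r₂) = 687.3 m/s; transfer-apoapsis v_a = √[μ(2/r₂ − 1/a_t)] = 480.7 m/s.
Δv₂ = v_c2 − v_a = 206.7 m/s.
Total Δv = Δv₁ + Δv₂ = 483.6 m/s.

Δv_total ≈ 484 m/s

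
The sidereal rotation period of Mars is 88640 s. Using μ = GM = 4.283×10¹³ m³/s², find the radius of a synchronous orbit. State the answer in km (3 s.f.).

r_sync ≈ 20400 km

A synchronous orbit has period T, so by Kepler's third law a = (μT²/4π²)^(1/3).
μT²/4π² = 4.283×10¹³ × (8.864×10⁴)² / 39.48 = 8.524×10²¹ m³.
a = 2.043×10⁷ m = 20428 km.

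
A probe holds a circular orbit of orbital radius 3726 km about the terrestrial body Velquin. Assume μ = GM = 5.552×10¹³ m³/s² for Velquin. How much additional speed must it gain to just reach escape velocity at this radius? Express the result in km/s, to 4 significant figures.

Δv ≈ 1.599 km/s

r = 3726 km = 3.726×10⁶ m.
Circular speed v_c = √(μ/r) = 3860 m/s.
Escape speed v_esc = √(2μ/r) = √2 × v_c = 5459 m/s.
Δv = v_esc − v_c = 1599 m/s = 1.599 km/s.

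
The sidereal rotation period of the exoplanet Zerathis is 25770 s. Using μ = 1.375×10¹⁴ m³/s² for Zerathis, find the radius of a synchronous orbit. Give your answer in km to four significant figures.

r_sync ≈ 13220 km

A synchronous orbit has period T, so by Kepler's third law a = (μT²/4π²)^(1/3).
μT²/4π² = 1.375×10¹⁴ × (2.577×10⁴)² / 39.48 = 2.313×10²¹ m³.
a = 1.322×10⁷ m = 13225 km.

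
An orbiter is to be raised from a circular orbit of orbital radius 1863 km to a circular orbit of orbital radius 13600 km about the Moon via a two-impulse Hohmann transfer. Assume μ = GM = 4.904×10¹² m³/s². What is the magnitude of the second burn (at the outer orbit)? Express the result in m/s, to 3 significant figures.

Δv ≈ 306 m/s

r₁ = 1863 km = 1.863×10⁶ m.
r₂ = 13600 km = 1.360×10⁷ m.
Transfer ellipse a_t = (r₁ + r₂)/2 = 7.732×10⁶ m.
At r₁: circular v_c1 = √(μ/r₁) = 1622 m/s; transfer-perilune v_p = √[μ(2/r₁ − 1/a_t)] = 2152 m/s.
At r₂: circular v_c2 = √(μ/r₂) = 600.5 m/s; transfer-apolune v_a = √[μ(2/r₂ − 1/a_t)] = 294.8 m/s.
Δv₂ = v_c2 − v_a = 305.7 m/s.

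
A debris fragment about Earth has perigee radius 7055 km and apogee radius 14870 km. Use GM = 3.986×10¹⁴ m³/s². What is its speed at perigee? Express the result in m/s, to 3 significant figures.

v ≈ 8750 m/s

Semi-major axis a = (r_p + r_a)/2 = 10962 km = 1.096×10⁷ m.
Vis-viva: v² = μ(2/r − 1/a) = 3.986×10¹⁴ × (2.835×10⁻⁷ − 9.122×10⁻⁸) = 7.664×10⁷ m²/s².
v = 8754 m/s.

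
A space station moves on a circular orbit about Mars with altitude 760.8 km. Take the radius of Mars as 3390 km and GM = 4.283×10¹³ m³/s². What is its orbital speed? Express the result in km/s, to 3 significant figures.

v ≈ 3.21 km/s

r = 3390 + 760.8 = 4150.8 km = 4.1508×10⁶ m.
For a circular orbit v = √(μ/r) = √(4.283×10¹³ / 4.151×10⁶) = √(1.032×10⁷) = 3212 m/s.
That is 3.212 km/s.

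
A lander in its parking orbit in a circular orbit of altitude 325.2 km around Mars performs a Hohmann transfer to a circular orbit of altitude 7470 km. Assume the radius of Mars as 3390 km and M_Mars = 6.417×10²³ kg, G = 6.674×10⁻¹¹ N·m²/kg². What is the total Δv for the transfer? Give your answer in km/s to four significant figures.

μ = GM = 6.674×10⁻¹¹ × 6.417×10²³ = 4.283×10¹³ m³/s².
r₁ = 3390 + 325.2 = 3715.2 km = 3.7152×10⁶ m.
r₂ = 3390 + 7470 = 10860 km = 1.0860×10⁷ m.
Transfer ellipse a_t = (r₁ + r₂)/2 = 7.288×10⁶ m.
At r₁: circular v_c1 = √(μ/r₁) = 3395 m/s; transfer-periapsis v_p = √[μ(2/r₁ − 1/a_t)] = 4145 m/s.
Δv₁ = v_p − v_c1 = 749.5 m/s.
At r₂: circular v_c2 = √(μ/r₂) = 1986 m/s; transfer-apoapsis v_a = √[μ(2/r₂ − 1/a_t)] = 1418 m/s.
Δv₂ = v_c2 − v_a = 567.9 m/s.
Total Δv = Δv₁ + Δv₂ = 1317 m/s = 1.317 km/s.

Δv_total ≈ 1.317 km/s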